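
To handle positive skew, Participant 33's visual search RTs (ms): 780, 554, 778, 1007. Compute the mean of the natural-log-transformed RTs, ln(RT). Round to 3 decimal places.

6.637

ln(RT): 6.6593, 6.3172, 6.6567, 6.9147
Σ ln(RT) = 26.5479
Mean = 26.5479/4 = 6.63698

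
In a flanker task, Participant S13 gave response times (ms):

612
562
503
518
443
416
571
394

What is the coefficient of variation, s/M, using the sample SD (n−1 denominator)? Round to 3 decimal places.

n = 8, Σ = 4019, M = 502.3750
Σ(x−M)² = 43257.875; s = √(43257.875/7) = 78.6110
CV = 78.6110 / 502.3750 = 0.15648

0.156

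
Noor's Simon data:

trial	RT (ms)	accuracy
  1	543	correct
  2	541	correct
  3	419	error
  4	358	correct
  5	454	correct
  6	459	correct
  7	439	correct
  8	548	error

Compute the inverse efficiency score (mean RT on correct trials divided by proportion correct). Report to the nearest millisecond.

Correct trials (n=6): 543, 541, 358, 454, 459, 439
Mean correct RT = 2794/6 = 465.6667 ms
Proportion correct = 6/8
IES = 465.6667 / (6/8) = 620.889 ms

621 ms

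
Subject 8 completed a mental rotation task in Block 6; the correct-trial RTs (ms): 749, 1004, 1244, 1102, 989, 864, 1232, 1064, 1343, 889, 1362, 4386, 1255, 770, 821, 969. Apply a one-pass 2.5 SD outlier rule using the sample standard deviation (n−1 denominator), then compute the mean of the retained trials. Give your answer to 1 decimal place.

n = 16, ΣRT = 20043, M = 1252.688
Σ(x−M)² = 11064815.44; s = √(11064815.44/15) = 858.868
Cutoffs: 1252.688 ± 2.5·858.868 → [-894.5, 3399.9]
Outside: 4386 → excluded.
Retained (n=15): Σ = 15657, mean = 15657/15 = 1043.800

1043.8 ms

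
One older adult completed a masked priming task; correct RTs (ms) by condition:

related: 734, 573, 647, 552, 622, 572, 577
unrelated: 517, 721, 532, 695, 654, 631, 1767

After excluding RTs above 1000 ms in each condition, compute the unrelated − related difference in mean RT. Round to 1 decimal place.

unrelated: exclude 1767
M(related) = 4277/7 = 611.000
M(unrelated) = 3750/6 = 625.000
Difference = 625.000 − 611.000 = 14.000 ms

14.0 ms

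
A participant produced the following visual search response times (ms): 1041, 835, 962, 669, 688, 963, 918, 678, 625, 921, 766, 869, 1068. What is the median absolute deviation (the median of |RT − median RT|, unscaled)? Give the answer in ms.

103 ms

Sorted: 625, 669, 678, 688, 766, 835, 869, 918, 921, 962, 963, 1041, 1068 → median = 869
|x − 869|: 172, 34, 93, 200, 181, 94, 49, 191, 244, 52, 103, 0, 199
Sorted deviations: 0, 34, 49, 52, 93, 94, 103, 172, 181, 191, 199, 200, 244 → MAD = 103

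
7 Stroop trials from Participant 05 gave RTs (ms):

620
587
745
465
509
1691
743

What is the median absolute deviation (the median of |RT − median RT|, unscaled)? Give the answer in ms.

Sorted: 465, 509, 587, 620, 743, 745, 1691 → median = 620
|x − 620|: 0, 33, 125, 155, 111, 1071, 123
Sorted deviations: 0, 33, 111, 123, 125, 155, 1071 → MAD = 123

123 ms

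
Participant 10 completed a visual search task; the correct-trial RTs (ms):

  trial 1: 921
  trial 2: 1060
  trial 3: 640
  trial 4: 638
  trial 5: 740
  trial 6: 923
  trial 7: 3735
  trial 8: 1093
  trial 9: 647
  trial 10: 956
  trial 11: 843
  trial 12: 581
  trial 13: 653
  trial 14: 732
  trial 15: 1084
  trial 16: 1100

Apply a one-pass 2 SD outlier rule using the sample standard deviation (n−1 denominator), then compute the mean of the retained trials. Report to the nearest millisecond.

841 ms

n = 16, ΣRT = 16346, M = 1021.625
Σ(x−M)² = 8361449.75; s = √(8361449.75/15) = 746.612
Cutoffs: 1021.625 ± 2·746.612 → [-471.6, 2514.8]
Outside: 3735 → excluded.
Retained (n=15): Σ = 12611, mean = 12611/15 = 840.733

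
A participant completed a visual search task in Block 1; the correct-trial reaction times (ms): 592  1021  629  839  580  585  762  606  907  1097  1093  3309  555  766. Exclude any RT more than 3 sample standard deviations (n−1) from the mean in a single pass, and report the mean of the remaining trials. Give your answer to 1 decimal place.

771.7 ms

n = 14, ΣRT = 13341, M = 952.929
Σ(x−M)² = 6470920.93; s = √(6470920.93/13) = 705.523
Cutoffs: 952.929 ± 3·705.523 → [-1163.6, 3069.5]
Outside: 3309 → excluded.
Retained (n=13): Σ = 10032, mean = 10032/13 = 771.692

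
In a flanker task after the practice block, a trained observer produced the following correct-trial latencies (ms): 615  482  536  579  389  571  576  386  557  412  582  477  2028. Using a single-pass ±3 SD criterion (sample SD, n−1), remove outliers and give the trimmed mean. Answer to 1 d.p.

513.5 ms

n = 13, ΣRT = 8190, M = 630.000
Σ(x−M)² = 2190550.00; s = √(2190550.00/12) = 427.254
Cutoffs: 630.000 ± 3·427.254 → [-651.8, 1911.8]
Outside: 2028 → excluded.
Retained (n=12): Σ = 6162, mean = 6162/12 = 513.500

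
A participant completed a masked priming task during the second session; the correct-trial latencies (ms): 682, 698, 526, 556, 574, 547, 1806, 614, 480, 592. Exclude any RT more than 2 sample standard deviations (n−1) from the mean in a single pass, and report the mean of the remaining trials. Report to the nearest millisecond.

585 ms

n = 10, ΣRT = 7075, M = 707.500
Σ(x−M)² = 1380758.50; s = √(1380758.50/9) = 391.686
Cutoffs: 707.500 ± 2·391.686 → [-75.9, 1490.9]
Outside: 1806 → excluded.
Retained (n=9): Σ = 5269, mean = 5269/9 = 585.444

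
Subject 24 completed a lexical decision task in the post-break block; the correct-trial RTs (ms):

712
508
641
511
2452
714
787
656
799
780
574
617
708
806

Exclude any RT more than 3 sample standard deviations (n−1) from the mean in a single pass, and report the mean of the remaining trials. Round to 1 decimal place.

n = 14, ΣRT = 11265, M = 804.643
Σ(x−M)² = 3052379.21; s = √(3052379.21/13) = 484.560
Cutoffs: 804.643 ± 3·484.560 → [-649.0, 2258.3]
Outside: 2452 → excluded.
Retained (n=13): Σ = 8813, mean = 8813/13 = 677.923

677.9 ms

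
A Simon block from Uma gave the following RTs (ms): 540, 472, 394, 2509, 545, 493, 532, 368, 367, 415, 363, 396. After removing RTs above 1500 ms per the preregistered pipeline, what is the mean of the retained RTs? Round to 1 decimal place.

444.1 ms

Excluded: 2509
Retained (n=11): Σ = 4885
Mean = 4885/11 = 444.0909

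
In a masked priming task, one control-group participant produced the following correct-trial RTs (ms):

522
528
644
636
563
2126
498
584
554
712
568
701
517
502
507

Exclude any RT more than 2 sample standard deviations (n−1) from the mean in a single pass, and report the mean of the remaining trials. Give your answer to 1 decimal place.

n = 15, ΣRT = 10162, M = 677.467
Σ(x−M)² = 2316215.73; s = √(2316215.73/14) = 406.748
Cutoffs: 677.467 ± 2·406.748 → [-136.0, 1491.0]
Outside: 2126 → excluded.
Retained (n=14): Σ = 8036, mean = 8036/14 = 574.000

574.0 ms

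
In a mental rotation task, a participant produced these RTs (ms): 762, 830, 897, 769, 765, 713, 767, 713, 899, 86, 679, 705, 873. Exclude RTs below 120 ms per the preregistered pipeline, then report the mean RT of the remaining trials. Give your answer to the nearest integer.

Excluded: 86
Retained (n=12): Σ = 9372
Mean = 9372/12 = 781.0000

781 ms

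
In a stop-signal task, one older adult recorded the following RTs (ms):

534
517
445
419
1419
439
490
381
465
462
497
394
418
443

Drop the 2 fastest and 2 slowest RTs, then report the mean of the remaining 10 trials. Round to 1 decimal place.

Sorted: 381, 394, 418, 419, 439, 443, 445, 462, 465, 490, 497, 517, 534, 1419
Drop lowest 2 (381, 394) and highest 2 (534, 1419)
Remaining (n=10): Σ = 4595, mean = 4595/10 = 459.500

459.5 ms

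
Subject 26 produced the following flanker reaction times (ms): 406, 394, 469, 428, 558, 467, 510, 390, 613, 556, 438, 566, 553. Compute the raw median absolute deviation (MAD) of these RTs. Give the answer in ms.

75 ms

Sorted: 390, 394, 406, 428, 438, 467, 469, 510, 553, 556, 558, 566, 613 → median = 469
|x − 469|: 63, 75, 0, 41, 89, 2, 41, 79, 144, 87, 31, 97, 84
Sorted deviations: 0, 2, 31, 41, 41, 63, 75, 79, 84, 87, 89, 97, 144 → MAD = 75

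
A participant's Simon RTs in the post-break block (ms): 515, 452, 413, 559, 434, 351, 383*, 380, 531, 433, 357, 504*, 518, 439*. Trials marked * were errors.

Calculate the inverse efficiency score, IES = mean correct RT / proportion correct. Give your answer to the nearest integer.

Correct trials (n=11): 515, 452, 413, 559, 434, 351, 380, 531, 433, 357, 518
Mean correct RT = 4943/11 = 449.3636 ms
Proportion correct = 11/14
IES = 449.3636 / (11/14) = 571.917 ms

572 ms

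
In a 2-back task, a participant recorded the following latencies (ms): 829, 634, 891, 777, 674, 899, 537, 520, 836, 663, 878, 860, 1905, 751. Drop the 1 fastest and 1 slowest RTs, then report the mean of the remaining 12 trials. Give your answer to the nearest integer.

Sorted: 520, 537, 634, 663, 674, 751, 777, 829, 836, 860, 878, 891, 899, 1905
Drop lowest 1 (520) and highest 1 (1905)
Remaining (n=12): Σ = 9229, mean = 9229/12 = 769.083

769 ms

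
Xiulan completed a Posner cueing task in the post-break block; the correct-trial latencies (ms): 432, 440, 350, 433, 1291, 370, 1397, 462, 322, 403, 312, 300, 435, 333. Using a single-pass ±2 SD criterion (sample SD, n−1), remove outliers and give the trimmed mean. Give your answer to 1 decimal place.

382.7 ms

n = 14, ΣRT = 7280, M = 520.000
Σ(x−M)² = 1626798.00; s = √(1626798.00/13) = 353.749
Cutoffs: 520.000 ± 2·353.749 → [-187.5, 1227.5]
Outside: 1291, 1397 → excluded.
Retained (n=12): Σ = 4592, mean = 4592/12 = 382.667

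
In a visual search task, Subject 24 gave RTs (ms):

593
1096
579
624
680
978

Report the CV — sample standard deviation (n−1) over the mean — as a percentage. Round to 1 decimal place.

n = 6, Σ = 4550, M = 758.3333
Σ(x−M)² = 245949.333; s = √(245949.333/5) = 221.7879
CV = 221.7879 / 758.3333 = 0.29247 = 29.247%

29.2%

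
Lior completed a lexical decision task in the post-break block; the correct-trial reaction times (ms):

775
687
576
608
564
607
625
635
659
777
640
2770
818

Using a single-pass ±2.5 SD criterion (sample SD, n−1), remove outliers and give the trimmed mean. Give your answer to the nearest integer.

664 ms

n = 13, ΣRT = 10741, M = 826.231
Σ(x−M)² = 4169518.31; s = √(4169518.31/12) = 589.457
Cutoffs: 826.231 ± 2.5·589.457 → [-647.4, 2299.9]
Outside: 2770 → excluded.
Retained (n=12): Σ = 7971, mean = 7971/12 = 664.250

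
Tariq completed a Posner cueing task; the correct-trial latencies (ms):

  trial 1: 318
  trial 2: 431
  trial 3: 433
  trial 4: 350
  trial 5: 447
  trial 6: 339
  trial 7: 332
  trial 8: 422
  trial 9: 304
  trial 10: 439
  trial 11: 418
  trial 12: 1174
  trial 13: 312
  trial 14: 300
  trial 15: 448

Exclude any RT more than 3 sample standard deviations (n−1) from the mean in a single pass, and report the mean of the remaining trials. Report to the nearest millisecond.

378 ms

n = 15, ΣRT = 6467, M = 431.133
Σ(x−M)² = 637957.73; s = √(637957.73/14) = 213.468
Cutoffs: 431.133 ± 3·213.468 → [-209.3, 1071.5]
Outside: 1174 → excluded.
Retained (n=14): Σ = 5293, mean = 5293/14 = 378.071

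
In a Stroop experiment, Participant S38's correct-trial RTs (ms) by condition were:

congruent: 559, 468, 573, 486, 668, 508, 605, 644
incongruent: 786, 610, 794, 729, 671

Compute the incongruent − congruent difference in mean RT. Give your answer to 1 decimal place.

154.1 ms

M(congruent) = 4511/8 = 563.875
M(incongruent) = 3590/5 = 718.000
Difference = 718.000 − 563.875 = 154.125 ms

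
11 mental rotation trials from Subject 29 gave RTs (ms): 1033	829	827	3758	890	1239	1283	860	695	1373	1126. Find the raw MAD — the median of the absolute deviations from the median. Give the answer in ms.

206 ms

Sorted: 695, 827, 829, 860, 890, 1033, 1126, 1239, 1283, 1373, 3758 → median = 1033
|x − 1033|: 0, 204, 206, 2725, 143, 206, 250, 173, 338, 340, 93
Sorted deviations: 0, 93, 143, 173, 204, 206, 206, 250, 338, 340, 2725 → MAD = 206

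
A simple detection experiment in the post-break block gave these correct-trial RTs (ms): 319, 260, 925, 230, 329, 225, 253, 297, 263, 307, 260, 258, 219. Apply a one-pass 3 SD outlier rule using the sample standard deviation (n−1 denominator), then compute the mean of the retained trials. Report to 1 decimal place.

268.3 ms

n = 13, ΣRT = 4145, M = 318.846
Σ(x−M)² = 412895.69; s = √(412895.69/12) = 185.494
Cutoffs: 318.846 ± 3·185.494 → [-237.6, 875.3]
Outside: 925 → excluded.
Retained (n=12): Σ = 3220, mean = 3220/12 = 268.333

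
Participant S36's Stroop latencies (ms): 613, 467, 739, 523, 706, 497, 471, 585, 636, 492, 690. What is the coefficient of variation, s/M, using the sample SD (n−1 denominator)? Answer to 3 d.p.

0.171

n = 11, Σ = 6419, M = 583.5455
Σ(x−M)² = 99900.727; s = √(99900.727/10) = 99.9504
CV = 99.9504 / 583.5455 = 0.17128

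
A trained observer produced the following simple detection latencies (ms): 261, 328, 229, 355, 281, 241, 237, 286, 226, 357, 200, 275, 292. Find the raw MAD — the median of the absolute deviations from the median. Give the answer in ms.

38 ms

Sorted: 200, 226, 229, 237, 241, 261, 275, 281, 286, 292, 328, 355, 357 → median = 275
|x − 275|: 14, 53, 46, 80, 6, 34, 38, 11, 49, 82, 75, 0, 17
Sorted deviations: 0, 6, 11, 14, 17, 34, 38, 46, 49, 53, 75, 80, 82 → MAD = 38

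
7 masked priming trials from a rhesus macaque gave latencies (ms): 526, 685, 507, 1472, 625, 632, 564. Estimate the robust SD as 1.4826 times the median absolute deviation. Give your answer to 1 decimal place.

Sorted: 507, 526, 564, 625, 632, 685, 1472 → median = 625
|x − 625| sorted: 0, 7, 60, 61, 99, 118, 847 → MAD = 61
Robust SD ≈ 1.4826 × 61 = 90.439

90.4 ms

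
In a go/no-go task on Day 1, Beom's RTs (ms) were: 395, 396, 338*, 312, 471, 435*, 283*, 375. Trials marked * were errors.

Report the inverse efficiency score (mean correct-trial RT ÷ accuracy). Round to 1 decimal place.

Correct trials (n=5): 395, 396, 312, 471, 375
Mean correct RT = 1949/5 = 389.8000 ms
Proportion correct = 5/8
IES = 389.8000 / (5/8) = 623.680 ms

623.7 ms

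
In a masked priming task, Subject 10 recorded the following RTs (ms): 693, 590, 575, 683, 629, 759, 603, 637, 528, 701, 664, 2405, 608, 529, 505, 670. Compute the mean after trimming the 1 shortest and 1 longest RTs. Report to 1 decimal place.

633.5 ms

Sorted: 505, 528, 529, 575, 590, 603, 608, 629, 637, 664, 670, 683, 693, 701, 759, 2405
Drop lowest 1 (505) and highest 1 (2405)
Remaining (n=14): Σ = 8869, mean = 8869/14 = 633.500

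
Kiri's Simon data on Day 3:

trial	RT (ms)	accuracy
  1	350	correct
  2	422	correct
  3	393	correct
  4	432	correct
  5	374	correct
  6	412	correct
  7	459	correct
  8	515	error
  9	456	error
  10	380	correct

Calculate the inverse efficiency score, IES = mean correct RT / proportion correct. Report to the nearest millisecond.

503 ms

Correct trials (n=8): 350, 422, 393, 432, 374, 412, 459, 380
Mean correct RT = 3222/8 = 402.7500 ms
Proportion correct = 8/10
IES = 402.7500 / (8/10) = 503.438 ms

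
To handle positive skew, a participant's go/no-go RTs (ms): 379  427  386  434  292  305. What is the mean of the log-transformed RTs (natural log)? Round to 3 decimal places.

5.903

ln(RT): 5.9375, 6.0568, 5.9558, 6.0730, 5.6768, 5.7203
Σ ln(RT) = 35.4203
Mean = 35.4203/6 = 5.90338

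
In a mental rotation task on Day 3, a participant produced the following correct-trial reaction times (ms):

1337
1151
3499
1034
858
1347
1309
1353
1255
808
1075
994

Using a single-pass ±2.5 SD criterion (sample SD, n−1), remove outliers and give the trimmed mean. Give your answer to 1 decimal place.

n = 12, ΣRT = 16020, M = 1335.000
Σ(x−M)² = 5504040.00; s = √(5504040.00/11) = 707.366
Cutoffs: 1335.000 ± 2.5·707.366 → [-433.4, 3103.4]
Outside: 3499 → excluded.
Retained (n=11): Σ = 12521, mean = 12521/11 = 1138.273

1138.3 ms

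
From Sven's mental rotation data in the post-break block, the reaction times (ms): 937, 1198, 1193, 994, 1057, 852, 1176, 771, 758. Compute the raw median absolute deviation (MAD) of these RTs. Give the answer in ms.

Sorted: 758, 771, 852, 937, 994, 1057, 1176, 1193, 1198 → median = 994
|x − 994|: 57, 204, 199, 0, 63, 142, 182, 223, 236
Sorted deviations: 0, 57, 63, 142, 182, 199, 204, 223, 236 → MAD = 182

182 ms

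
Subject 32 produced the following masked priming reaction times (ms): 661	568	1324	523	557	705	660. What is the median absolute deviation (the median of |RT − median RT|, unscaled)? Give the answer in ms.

Sorted: 523, 557, 568, 660, 661, 705, 1324 → median = 660
|x − 660|: 1, 92, 664, 137, 103, 45, 0
Sorted deviations: 0, 1, 45, 92, 103, 137, 664 → MAD = 92

92 ms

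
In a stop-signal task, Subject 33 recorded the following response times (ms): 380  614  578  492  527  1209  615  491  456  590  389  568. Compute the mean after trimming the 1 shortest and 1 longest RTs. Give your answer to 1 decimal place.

532.0 ms

Sorted: 380, 389, 456, 491, 492, 527, 568, 578, 590, 614, 615, 1209
Drop lowest 1 (380) and highest 1 (1209)
Remaining (n=10): Σ = 5320, mean = 5320/10 = 532.000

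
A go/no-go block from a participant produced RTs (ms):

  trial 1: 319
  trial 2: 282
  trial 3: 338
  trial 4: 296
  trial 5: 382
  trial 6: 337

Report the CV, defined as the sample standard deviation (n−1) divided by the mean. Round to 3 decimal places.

0.109

n = 6, Σ = 1954, M = 325.6667
Σ(x−M)² = 6285.333; s = √(6285.333/5) = 35.4551
CV = 35.4551 / 325.6667 = 0.10887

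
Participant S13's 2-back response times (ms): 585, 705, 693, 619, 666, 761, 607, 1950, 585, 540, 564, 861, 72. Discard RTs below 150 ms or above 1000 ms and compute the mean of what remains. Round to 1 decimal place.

Excluded: 72, 1950
Retained (n=11): Σ = 7186
Mean = 7186/11 = 653.2727

653.3 ms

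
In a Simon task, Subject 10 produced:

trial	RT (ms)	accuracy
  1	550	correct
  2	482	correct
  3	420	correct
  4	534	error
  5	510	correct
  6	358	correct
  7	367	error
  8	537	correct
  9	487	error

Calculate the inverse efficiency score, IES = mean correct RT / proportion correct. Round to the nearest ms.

714 ms

Correct trials (n=6): 550, 482, 420, 510, 358, 537
Mean correct RT = 2857/6 = 476.1667 ms
Proportion correct = 6/9
IES = 476.1667 / (6/9) = 714.250 ms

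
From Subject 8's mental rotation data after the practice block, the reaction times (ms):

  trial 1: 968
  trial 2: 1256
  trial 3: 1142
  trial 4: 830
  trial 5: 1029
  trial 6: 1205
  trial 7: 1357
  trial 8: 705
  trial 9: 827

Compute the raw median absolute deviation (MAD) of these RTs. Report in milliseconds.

Sorted: 705, 827, 830, 968, 1029, 1142, 1205, 1256, 1357 → median = 1029
|x − 1029|: 61, 227, 113, 199, 0, 176, 328, 324, 202
Sorted deviations: 0, 61, 113, 176, 199, 202, 227, 324, 328 → MAD = 199

199 ms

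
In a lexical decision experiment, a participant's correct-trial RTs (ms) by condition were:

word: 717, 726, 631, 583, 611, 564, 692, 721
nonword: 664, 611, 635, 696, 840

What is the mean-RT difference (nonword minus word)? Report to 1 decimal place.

33.6 ms

M(word) = 5245/8 = 655.625
M(nonword) = 3446/5 = 689.200
Difference = 689.200 − 655.625 = 33.575 ms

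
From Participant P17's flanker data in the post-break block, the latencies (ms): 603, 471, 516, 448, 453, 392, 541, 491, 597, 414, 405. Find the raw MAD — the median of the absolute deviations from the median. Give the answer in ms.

Sorted: 392, 405, 414, 448, 453, 471, 491, 516, 541, 597, 603 → median = 471
|x − 471|: 132, 0, 45, 23, 18, 79, 70, 20, 126, 57, 66
Sorted deviations: 0, 18, 20, 23, 45, 57, 66, 70, 79, 126, 132 → MAD = 57

57 ms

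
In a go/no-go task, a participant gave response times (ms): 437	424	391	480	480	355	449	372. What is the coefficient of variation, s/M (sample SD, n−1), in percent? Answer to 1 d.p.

n = 8, Σ = 3388, M = 423.5000
Σ(x−M)² = 15618.000; s = √(15618.000/7) = 47.2350
CV = 47.2350 / 423.5000 = 0.11153 = 11.153%

11.2%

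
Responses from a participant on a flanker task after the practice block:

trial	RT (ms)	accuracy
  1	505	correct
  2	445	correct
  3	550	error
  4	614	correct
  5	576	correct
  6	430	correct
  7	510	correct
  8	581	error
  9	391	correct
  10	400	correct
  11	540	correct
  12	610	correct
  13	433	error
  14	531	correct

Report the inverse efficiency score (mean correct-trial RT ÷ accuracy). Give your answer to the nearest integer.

Correct trials (n=11): 505, 445, 614, 576, 430, 510, 391, 400, 540, 610, 531
Mean correct RT = 5552/11 = 504.7273 ms
Proportion correct = 11/14
IES = 504.7273 / (11/14) = 642.380 ms

642 ms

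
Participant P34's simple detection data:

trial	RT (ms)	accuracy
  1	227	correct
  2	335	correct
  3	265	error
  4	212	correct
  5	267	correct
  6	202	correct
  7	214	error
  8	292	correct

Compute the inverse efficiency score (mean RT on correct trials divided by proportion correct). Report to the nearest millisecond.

Correct trials (n=6): 227, 335, 212, 267, 202, 292
Mean correct RT = 1535/6 = 255.8333 ms
Proportion correct = 6/8
IES = 255.8333 / (6/8) = 341.111 ms

341 ms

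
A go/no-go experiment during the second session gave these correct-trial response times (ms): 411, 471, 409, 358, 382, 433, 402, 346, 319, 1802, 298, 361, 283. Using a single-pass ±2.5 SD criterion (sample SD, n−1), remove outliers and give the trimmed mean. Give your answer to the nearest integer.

n = 13, ΣRT = 6275, M = 482.692
Σ(x−M)² = 1920224.77; s = √(1920224.77/12) = 400.023
Cutoffs: 482.692 ± 2.5·400.023 → [-517.4, 1482.8]
Outside: 1802 → excluded.
Retained (n=12): Σ = 4473, mean = 4473/12 = 372.750

373 ms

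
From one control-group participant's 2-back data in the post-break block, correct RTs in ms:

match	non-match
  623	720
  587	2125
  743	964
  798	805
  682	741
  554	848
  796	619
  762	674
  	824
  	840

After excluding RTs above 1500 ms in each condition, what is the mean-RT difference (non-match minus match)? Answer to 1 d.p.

non-match: exclude 2125
M(match) = 5545/8 = 693.125
M(non-match) = 7035/9 = 781.667
Difference = 781.667 − 693.125 = 88.542 ms

88.5 ms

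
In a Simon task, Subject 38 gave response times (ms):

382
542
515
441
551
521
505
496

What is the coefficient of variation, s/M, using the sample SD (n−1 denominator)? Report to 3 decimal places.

n = 8, Σ = 3953, M = 494.1250
Σ(x−M)² = 22200.875; s = √(22200.875/7) = 56.3165
CV = 56.3165 / 494.1250 = 0.11397

0.114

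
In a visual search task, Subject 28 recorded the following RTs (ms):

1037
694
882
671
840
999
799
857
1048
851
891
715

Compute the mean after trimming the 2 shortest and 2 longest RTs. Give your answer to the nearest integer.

854 ms

Sorted: 671, 694, 715, 799, 840, 851, 857, 882, 891, 999, 1037, 1048
Drop lowest 2 (671, 694) and highest 2 (1037, 1048)
Remaining (n=8): Σ = 6834, mean = 6834/8 = 854.250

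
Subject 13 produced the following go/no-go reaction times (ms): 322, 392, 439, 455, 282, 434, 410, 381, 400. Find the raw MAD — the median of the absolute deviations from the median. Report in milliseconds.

Sorted: 282, 322, 381, 392, 400, 410, 434, 439, 455 → median = 400
|x − 400|: 78, 8, 39, 55, 118, 34, 10, 19, 0
Sorted deviations: 0, 8, 10, 19, 34, 39, 55, 78, 118 → MAD = 34

34 ms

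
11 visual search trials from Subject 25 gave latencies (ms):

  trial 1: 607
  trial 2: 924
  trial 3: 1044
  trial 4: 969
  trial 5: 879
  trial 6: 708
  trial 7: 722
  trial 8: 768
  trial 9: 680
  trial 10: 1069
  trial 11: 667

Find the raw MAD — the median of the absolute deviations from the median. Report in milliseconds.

Sorted: 607, 667, 680, 708, 722, 768, 879, 924, 969, 1044, 1069 → median = 768
|x − 768|: 161, 156, 276, 201, 111, 60, 46, 0, 88, 301, 101
Sorted deviations: 0, 46, 60, 88, 101, 111, 156, 161, 201, 276, 301 → MAD = 111

111 ms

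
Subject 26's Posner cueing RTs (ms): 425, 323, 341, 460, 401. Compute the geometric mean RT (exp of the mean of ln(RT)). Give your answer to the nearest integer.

387 ms

ln(RT): 6.0521, 5.7777, 5.8319, 6.1312, 5.9940
Mean ln(RT) = 29.7868/5 = 5.95736
Geometric mean = exp(5.95736) = 386.59 ms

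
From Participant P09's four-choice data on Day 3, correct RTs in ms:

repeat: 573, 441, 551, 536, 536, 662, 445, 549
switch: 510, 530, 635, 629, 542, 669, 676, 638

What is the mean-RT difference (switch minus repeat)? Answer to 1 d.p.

M(repeat) = 4293/8 = 536.625
M(switch) = 4829/8 = 603.625
Difference = 603.625 − 536.625 = 67.000 ms

67.0 ms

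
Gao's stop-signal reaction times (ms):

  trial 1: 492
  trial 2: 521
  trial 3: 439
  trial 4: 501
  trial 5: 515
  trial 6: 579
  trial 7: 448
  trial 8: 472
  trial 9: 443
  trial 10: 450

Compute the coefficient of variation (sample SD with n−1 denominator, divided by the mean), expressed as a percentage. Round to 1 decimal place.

n = 10, Σ = 4860, M = 486.0000
Σ(x−M)² = 17970.000; s = √(17970.000/9) = 44.6841
CV = 44.6841 / 486.0000 = 0.09194 = 9.194%

9.2%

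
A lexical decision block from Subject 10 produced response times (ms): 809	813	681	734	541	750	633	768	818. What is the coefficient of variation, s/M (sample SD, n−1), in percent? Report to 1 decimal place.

12.9%

n = 9, Σ = 6547, M = 727.4444
Σ(x−M)² = 70206.222; s = √(70206.222/8) = 93.6791
CV = 93.6791 / 727.4444 = 0.12878 = 12.878%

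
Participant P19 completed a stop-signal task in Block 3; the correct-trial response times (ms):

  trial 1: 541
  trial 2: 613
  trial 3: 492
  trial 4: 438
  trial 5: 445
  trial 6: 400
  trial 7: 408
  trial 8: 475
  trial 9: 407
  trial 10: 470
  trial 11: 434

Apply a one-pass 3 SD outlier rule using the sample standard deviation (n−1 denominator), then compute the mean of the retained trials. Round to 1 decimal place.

n = 11, ΣRT = 5123, M = 465.727
Σ(x−M)² = 41456.18; s = √(41456.18/10) = 64.386
Cutoffs: 465.727 ± 3·64.386 → [272.6, 658.9]
No RTs fall outside the cutoffs; all 11 retained. Mean = 5123/11 = 465.727

465.7 ms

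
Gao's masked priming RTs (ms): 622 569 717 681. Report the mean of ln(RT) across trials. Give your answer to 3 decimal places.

6.469

ln(RT): 6.4329, 6.3439, 6.5751, 6.5236
Σ ln(RT) = 25.8755
Mean = 25.8755/4 = 6.46886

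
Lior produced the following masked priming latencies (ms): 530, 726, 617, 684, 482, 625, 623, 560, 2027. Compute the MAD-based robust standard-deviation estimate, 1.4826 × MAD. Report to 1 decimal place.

Sorted: 482, 530, 560, 617, 623, 625, 684, 726, 2027 → median = 623
|x − 623| sorted: 0, 2, 6, 61, 63, 93, 103, 141, 1404 → MAD = 63
Robust SD ≈ 1.4826 × 63 = 93.404

93.4 ms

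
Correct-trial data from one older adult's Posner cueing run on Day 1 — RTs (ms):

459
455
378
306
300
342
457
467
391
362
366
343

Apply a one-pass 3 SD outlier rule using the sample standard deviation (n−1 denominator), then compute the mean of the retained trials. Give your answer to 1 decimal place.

n = 12, ΣRT = 4626, M = 385.500
Σ(x−M)² = 40335.00; s = √(40335.00/11) = 60.554
Cutoffs: 385.500 ± 3·60.554 → [203.8, 567.2]
No RTs fall outside the cutoffs; all 12 retained. Mean = 4626/12 = 385.500

385.5 ms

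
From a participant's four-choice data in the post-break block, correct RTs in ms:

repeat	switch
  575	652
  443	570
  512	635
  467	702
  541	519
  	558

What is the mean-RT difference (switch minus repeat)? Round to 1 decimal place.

98.4 ms

M(repeat) = 2538/5 = 507.600
M(switch) = 3636/6 = 606.000
Difference = 606.000 − 507.600 = 98.400 ms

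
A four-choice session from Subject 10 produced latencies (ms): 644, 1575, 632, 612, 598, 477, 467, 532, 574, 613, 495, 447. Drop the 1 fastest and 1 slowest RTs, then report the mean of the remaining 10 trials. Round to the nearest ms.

564 ms

Sorted: 447, 467, 477, 495, 532, 574, 598, 612, 613, 632, 644, 1575
Drop lowest 1 (447) and highest 1 (1575)
Remaining (n=10): Σ = 5644, mean = 5644/10 = 564.400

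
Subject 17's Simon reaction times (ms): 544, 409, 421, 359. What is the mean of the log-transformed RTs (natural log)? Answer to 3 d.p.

ln(RT): 6.2989, 6.0137, 6.0426, 5.8833
Σ ln(RT) = 24.2386
Mean = 24.2386/4 = 6.05965

6.060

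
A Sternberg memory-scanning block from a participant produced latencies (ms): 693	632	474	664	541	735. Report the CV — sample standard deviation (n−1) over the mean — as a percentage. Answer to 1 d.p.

15.7%

n = 6, Σ = 3739, M = 623.1667
Σ(x−M)² = 48130.833; s = √(48130.833/5) = 98.1130
CV = 98.1130 / 623.1667 = 0.15744 = 15.744%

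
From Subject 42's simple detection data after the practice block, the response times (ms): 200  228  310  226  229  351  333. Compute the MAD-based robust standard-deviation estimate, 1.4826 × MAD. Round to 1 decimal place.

Sorted: 200, 226, 228, 229, 310, 333, 351 → median = 229
|x − 229| sorted: 0, 1, 3, 29, 81, 104, 122 → MAD = 29
Robust SD ≈ 1.4826 × 29 = 42.995

43.0 ms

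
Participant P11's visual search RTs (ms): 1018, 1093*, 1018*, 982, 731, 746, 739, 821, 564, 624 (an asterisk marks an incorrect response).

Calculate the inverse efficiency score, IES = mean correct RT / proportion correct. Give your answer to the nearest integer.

973 ms

Correct trials (n=8): 1018, 982, 731, 746, 739, 821, 564, 624
Mean correct RT = 6225/8 = 778.1250 ms
Proportion correct = 8/10
IES = 778.1250 / (8/10) = 972.656 ms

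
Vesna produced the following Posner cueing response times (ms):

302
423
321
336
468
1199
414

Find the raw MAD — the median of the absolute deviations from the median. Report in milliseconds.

Sorted: 302, 321, 336, 414, 423, 468, 1199 → median = 414
|x − 414|: 112, 9, 93, 78, 54, 785, 0
Sorted deviations: 0, 9, 54, 78, 93, 112, 785 → MAD = 78

78 ms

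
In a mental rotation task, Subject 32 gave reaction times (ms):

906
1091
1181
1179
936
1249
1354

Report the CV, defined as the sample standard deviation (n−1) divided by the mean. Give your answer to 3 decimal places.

0.144

n = 7, Σ = 7896, M = 1128.0000
Σ(x−M)² = 158644.000; s = √(158644.000/6) = 162.6059
CV = 162.6059 / 1128.0000 = 0.14415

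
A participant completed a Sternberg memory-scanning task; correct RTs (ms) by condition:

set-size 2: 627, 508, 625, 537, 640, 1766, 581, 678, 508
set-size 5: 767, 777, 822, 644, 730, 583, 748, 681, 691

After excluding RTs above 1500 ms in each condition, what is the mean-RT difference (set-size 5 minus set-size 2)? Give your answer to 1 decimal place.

127.9 ms

set-size 2: exclude 1766
M(set-size 2) = 4704/8 = 588.000
M(set-size 5) = 6443/9 = 715.889
Difference = 715.889 − 588.000 = 127.889 ms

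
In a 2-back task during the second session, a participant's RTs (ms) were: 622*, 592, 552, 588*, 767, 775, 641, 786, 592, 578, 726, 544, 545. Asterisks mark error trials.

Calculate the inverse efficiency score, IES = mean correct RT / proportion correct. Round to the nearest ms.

763 ms

Correct trials (n=11): 592, 552, 767, 775, 641, 786, 592, 578, 726, 544, 545
Mean correct RT = 7098/11 = 645.2727 ms
Proportion correct = 11/13
IES = 645.2727 / (11/13) = 762.595 ms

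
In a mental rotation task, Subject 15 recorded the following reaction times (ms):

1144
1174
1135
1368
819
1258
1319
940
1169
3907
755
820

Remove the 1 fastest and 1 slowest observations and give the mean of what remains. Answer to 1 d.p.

1114.6 ms

Sorted: 755, 819, 820, 940, 1135, 1144, 1169, 1174, 1258, 1319, 1368, 3907
Drop lowest 1 (755) and highest 1 (3907)
Remaining (n=10): Σ = 11146, mean = 11146/10 = 1114.600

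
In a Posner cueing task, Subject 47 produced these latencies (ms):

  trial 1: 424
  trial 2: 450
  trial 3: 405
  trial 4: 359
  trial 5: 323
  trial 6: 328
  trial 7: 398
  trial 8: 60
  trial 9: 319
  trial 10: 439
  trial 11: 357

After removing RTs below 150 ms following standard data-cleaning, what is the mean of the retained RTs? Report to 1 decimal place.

Excluded: 60
Retained (n=10): Σ = 3802
Mean = 3802/10 = 380.2000

380.2 ms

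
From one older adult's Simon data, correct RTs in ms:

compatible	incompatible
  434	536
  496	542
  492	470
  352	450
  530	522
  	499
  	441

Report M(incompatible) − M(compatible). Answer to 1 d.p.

33.5 ms

M(compatible) = 2304/5 = 460.800
M(incompatible) = 3460/7 = 494.286
Difference = 494.286 − 460.800 = 33.486 ms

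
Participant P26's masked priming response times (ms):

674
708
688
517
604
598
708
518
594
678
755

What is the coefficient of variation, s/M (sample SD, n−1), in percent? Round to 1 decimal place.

12.4%

n = 11, Σ = 7042, M = 640.1818
Σ(x−M)² = 62565.636; s = √(62565.636/10) = 79.0984
CV = 79.0984 / 640.1818 = 0.12356 = 12.356%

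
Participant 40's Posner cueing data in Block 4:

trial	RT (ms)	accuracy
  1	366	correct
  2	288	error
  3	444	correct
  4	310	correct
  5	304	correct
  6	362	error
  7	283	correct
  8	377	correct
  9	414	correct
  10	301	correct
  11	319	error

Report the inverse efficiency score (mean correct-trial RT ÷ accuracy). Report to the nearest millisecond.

Correct trials (n=8): 366, 444, 310, 304, 283, 377, 414, 301
Mean correct RT = 2799/8 = 349.8750 ms
Proportion correct = 8/11
IES = 349.8750 / (8/11) = 481.078 ms

481 ms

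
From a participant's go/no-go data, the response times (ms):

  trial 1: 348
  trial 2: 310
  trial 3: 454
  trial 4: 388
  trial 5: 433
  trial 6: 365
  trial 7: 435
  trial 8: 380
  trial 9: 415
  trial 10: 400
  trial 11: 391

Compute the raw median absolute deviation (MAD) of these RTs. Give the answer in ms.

26 ms

Sorted: 310, 348, 365, 380, 388, 391, 400, 415, 433, 435, 454 → median = 391
|x − 391|: 43, 81, 63, 3, 42, 26, 44, 11, 24, 9, 0
Sorted deviations: 0, 3, 9, 11, 24, 26, 42, 43, 44, 63, 81 → MAD = 26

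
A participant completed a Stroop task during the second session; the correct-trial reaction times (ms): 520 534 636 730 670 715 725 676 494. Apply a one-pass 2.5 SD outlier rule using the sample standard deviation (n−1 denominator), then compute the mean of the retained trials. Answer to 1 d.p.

n = 9, ΣRT = 5700, M = 633.333
Σ(x−M)² = 69714.00; s = √(69714.00/8) = 93.350
Cutoffs: 633.333 ± 2.5·93.350 → [400.0, 866.7]
No RTs fall outside the cutoffs; all 9 retained. Mean = 5700/9 = 633.333

633.3 ms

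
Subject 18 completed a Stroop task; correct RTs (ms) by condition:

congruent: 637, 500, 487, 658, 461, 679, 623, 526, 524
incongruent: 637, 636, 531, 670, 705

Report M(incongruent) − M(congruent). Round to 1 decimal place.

69.7 ms

M(congruent) = 5095/9 = 566.111
M(incongruent) = 3179/5 = 635.800
Difference = 635.800 − 566.111 = 69.689 ms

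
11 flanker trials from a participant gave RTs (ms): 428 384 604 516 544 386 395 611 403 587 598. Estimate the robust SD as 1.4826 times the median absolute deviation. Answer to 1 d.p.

Sorted: 384, 386, 395, 403, 428, 516, 544, 587, 598, 604, 611 → median = 516
|x − 516| sorted: 0, 28, 71, 82, 88, 88, 95, 113, 121, 130, 132 → MAD = 88
Robust SD ≈ 1.4826 × 88 = 130.469

130.5 ms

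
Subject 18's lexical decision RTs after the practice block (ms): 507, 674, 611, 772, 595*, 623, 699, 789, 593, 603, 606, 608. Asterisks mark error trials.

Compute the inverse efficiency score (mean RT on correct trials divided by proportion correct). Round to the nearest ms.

703 ms

Correct trials (n=11): 507, 674, 611, 772, 623, 699, 789, 593, 603, 606, 608
Mean correct RT = 7085/11 = 644.0909 ms
Proportion correct = 11/12
IES = 644.0909 / (11/12) = 702.645 ms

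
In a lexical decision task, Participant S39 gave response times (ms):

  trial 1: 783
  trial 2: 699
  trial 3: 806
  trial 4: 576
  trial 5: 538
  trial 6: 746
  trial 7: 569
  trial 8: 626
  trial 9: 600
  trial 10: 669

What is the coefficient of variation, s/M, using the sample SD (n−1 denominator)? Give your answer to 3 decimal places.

n = 10, Σ = 6612, M = 661.2000
Σ(x−M)² = 80405.600; s = √(80405.600/9) = 94.5196
CV = 94.5196 / 661.2000 = 0.14295

0.143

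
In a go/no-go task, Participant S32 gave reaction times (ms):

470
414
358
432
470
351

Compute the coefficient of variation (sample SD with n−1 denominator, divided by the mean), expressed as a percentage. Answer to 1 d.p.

12.6%

n = 6, Σ = 2495, M = 415.8333
Σ(x−M)² = 13680.833; s = √(13680.833/5) = 52.3084
CV = 52.3084 / 415.8333 = 0.12579 = 12.579%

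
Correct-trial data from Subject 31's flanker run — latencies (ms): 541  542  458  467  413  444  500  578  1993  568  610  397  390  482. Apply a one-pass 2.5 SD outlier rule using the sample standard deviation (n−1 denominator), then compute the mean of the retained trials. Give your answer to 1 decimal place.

n = 14, ΣRT = 8383, M = 598.786
Σ(x−M)² = 2155272.36; s = √(2155272.36/13) = 407.173
Cutoffs: 598.786 ± 2.5·407.173 → [-419.1, 1616.7]
Outside: 1993 → excluded.
Retained (n=13): Σ = 6390, mean = 6390/13 = 491.538

491.5 ms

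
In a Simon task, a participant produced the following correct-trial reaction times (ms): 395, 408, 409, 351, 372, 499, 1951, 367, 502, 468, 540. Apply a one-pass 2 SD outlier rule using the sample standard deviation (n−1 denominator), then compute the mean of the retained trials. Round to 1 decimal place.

431.1 ms

n = 11, ΣRT = 6262, M = 569.273
Σ(x−M)² = 2139288.18; s = √(2139288.18/10) = 462.524
Cutoffs: 569.273 ± 2·462.524 → [-355.8, 1494.3]
Outside: 1951 → excluded.
Retained (n=10): Σ = 4311, mean = 4311/10 = 431.100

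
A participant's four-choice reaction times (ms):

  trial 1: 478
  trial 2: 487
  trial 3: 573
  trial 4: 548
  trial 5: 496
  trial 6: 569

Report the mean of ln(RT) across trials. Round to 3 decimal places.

6.261

ln(RT): 6.1696, 6.1883, 6.3509, 6.3063, 6.2066, 6.3439
Σ ln(RT) = 37.5655
Mean = 37.5655/6 = 6.26092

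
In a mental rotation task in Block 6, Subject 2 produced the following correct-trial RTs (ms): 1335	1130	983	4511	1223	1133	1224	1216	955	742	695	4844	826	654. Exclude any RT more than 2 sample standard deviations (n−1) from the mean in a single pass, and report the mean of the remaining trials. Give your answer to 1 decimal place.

n = 14, ΣRT = 21471, M = 1533.643
Σ(x−M)² = 23721881.21; s = √(23721881.21/13) = 1350.837
Cutoffs: 1533.643 ± 2·1350.837 → [-1168.0, 4235.3]
Outside: 4511, 4844 → excluded.
Retained (n=12): Σ = 12116, mean = 12116/12 = 1009.667

1009.7 ms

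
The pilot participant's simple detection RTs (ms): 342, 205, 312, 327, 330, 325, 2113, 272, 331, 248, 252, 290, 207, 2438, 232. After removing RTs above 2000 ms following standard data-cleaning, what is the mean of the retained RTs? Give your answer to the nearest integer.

283 ms

Excluded: 2113, 2438
Retained (n=13): Σ = 3673
Mean = 3673/13 = 282.5385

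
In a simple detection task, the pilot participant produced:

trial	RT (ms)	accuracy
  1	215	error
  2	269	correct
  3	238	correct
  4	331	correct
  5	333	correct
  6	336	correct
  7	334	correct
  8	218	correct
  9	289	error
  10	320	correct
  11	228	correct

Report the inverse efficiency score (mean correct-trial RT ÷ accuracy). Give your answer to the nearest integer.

Correct trials (n=9): 269, 238, 331, 333, 336, 334, 218, 320, 228
Mean correct RT = 2607/9 = 289.6667 ms
Proportion correct = 9/11
IES = 289.6667 / (9/11) = 354.037 ms

354 ms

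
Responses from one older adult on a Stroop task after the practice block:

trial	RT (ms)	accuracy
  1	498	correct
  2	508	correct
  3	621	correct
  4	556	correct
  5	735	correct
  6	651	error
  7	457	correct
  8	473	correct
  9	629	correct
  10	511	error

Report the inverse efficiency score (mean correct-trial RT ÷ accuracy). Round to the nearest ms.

Correct trials (n=8): 498, 508, 621, 556, 735, 457, 473, 629
Mean correct RT = 4477/8 = 559.6250 ms
Proportion correct = 8/10
IES = 559.6250 / (8/10) = 699.531 ms

700 ms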